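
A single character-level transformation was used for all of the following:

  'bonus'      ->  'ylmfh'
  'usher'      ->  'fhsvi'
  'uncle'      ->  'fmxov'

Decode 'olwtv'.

This is the alphabet-reversal cipher (Atbash): a becomes z, b becomes y, etc.
Reversing it on olwtv: o↔l, l↔o, w↔d, t↔g, v↔e.

lodge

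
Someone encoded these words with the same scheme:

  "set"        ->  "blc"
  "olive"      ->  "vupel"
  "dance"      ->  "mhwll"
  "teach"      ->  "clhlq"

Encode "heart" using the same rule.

qlhac

The shift depends on letter class: consonant s→b is +9, but vowel e→l is +7. The rule splits by letter class: vowels +7, consonants +9.
Applying it to heart: h(cons)+9=q, e(vowel)+7=l, a(vowel)+7=h, r(cons)+9=a, t(cons)+9=c.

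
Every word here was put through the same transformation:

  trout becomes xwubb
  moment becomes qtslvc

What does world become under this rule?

atxsl

In trout: t→x is +4, r→w is +5, o→u is +6, u→b is +7 — the shift increases by 1 each position. Each letter shifts forward by (position + 4), i.e. 4, 5, 6, … — the shift grows by one for each successive letter.
For world: w+4=a, o+5=t, r+6=x, l+7=s, d+8=l.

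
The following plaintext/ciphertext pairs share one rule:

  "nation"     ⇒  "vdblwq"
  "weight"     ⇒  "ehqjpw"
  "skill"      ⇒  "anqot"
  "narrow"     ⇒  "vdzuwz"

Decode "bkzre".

Shifts by position in nation: pos 0: n→v (+8), pos 1: a→d (+3), pos 2: t→b (+8), pos 3: i→l (+3) — repeating every 2. A repeating key of period 2 is used — shifts +8, +3 over and over.
Undoing it on bkzre: b−8=t, k−3=h, z−8=r, r−3=o, e−8=w.

throw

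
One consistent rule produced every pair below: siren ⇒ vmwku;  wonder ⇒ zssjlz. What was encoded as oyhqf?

lucky

In siren: s→v is +3, i→m is +4, r→w is +5, e→k is +6 — the shift increases by 1 each position. Each letter shifts forward by (position + 3), i.e. 3, 4, 5, … — the shift grows by one for each successive letter.
Undoing it on oyhqf: o−3=l, y−4=u, h−5=c, q−6=k, f−7=y.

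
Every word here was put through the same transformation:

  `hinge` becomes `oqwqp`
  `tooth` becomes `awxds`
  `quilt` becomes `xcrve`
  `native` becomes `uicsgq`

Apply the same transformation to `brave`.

In hinge: h→o is +7, i→q is +8, n→w is +9, g→q is +10 — the shift increases by 1 each position. Letter i (0-indexed) is shifted by i+7, so successive shifts are 7, 8, 9, ….
For brave: b+7=i, r+8=z, a+9=j, v+10=f, e+11=p.

izjfp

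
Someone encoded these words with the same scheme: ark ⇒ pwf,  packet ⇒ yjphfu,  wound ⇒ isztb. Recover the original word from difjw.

ready

The output letters match the input read backwards, each shifted +5: ark reversed is kra. Two steps: reverse the string, then apply a Caesar shift of +5.
Reversing it on difjw: shift back: d−5=y, i−5=d, f−5=a, j−5=e, w−5=r → ydaer; then reverse → ready.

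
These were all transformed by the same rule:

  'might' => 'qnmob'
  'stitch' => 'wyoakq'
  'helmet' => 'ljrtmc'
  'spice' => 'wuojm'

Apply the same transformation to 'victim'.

Letter i (0-indexed) is shifted by i+4, so successive shifts are 4, 5, 6, ….
Applying it to victim: v+4=z, i+5=n, c+6=i, t+7=a, i+8=q, m+9=v.

zniaqv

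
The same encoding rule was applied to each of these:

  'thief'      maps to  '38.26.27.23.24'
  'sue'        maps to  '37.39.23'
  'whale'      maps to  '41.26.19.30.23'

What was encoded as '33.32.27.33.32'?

onion

t is letter #20 and maps to 38: an offset of 18. Letters become their 1-based position plus 18 (so a→19, b→20, …).
Reversing it on 33.32.27.33.32: 33→(33−18)÷1=15=o, 32→(32−18)÷1=14=n, 27→(27−18)÷1=9=i, 33→(33−18)÷1=15=o, 32→(32−18)÷1=14=n.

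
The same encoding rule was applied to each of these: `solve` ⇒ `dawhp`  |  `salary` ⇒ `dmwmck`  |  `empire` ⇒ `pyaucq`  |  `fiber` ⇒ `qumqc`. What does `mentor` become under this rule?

Shifts by position in solve: pos 0: s→d (+11), pos 1: o→a (+12), pos 2: l→w (+11), pos 3: v→h (+12) — repeating every 2. The shifts repeat in a cycle of length 2: positions 0,1,… shift by +11, +12, then the pattern repeats.
For mentor: m+11=x, e+12=q, n+11=y, t+12=f, o+11=z, r+12=d.

xqyfzd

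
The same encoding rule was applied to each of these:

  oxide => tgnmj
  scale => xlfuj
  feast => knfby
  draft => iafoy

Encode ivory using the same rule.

netad

Shifts by position in oxide: pos 0: o→t (+5), pos 1: x→g (+9), pos 2: i→n (+5), pos 3: d→m (+9) — repeating every 2. It's a Vigenère-style cipher with numeric key [5,9]: position i shifts by key[i mod 2].
For ivory: i+5=n, v+9=e, o+5=t, r+9=a, y+5=d.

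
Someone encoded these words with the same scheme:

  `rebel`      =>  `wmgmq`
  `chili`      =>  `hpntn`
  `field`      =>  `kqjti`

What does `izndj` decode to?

drive

It's a Vigenère-style cipher with numeric key [5,8]: position i shifts by key[i mod 2].
Reversing it on izndj: i−5=d, z−8=r, n−5=i, d−8=v, j−5=e.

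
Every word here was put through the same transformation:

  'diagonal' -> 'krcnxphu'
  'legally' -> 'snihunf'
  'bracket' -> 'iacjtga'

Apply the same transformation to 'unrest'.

Shifts by position in diagonal: pos 0: d→k (+7), pos 1: i→r (+9), pos 2: a→c (+2), pos 3: g→n (+7), pos 4: o→x (+9), pos 5: n→p (+2) — repeating every 3. The shifts repeat in a cycle of length 3: positions 0,1,… shift by +7, +9, +2, then the pattern repeats.
Applying it to unrest: u+7=b, n+9=w, r+2=t, e+7=l, s+9=b, t+2=v.

bwtlbv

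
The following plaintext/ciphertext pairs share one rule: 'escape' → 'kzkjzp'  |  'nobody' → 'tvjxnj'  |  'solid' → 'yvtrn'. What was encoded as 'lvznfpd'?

forever

Letter i (0-indexed) is shifted by i+6, so successive shifts are 6, 7, 8, ….
Reversing it on lvznfpd: l−6=f, v−7=o, z−8=r, n−9=e, f−10=v, p−11=e, d−12=r.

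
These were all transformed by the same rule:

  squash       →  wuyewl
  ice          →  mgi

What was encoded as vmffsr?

It's a constant shift of +4 (ROT4).
Undoing it on vmffsr: v−4=r, m−4=i, f−4=b, f−4=b, s−4=o, r−4=n.

ribbon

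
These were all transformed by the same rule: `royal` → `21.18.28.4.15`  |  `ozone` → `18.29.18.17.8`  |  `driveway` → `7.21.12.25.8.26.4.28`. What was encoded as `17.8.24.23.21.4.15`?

r is letter #18 and maps to 21: an offset of 3. Letters become their 1-based position plus 3 (so a→4, b→5, …).
Undoing it on 17.8.24.23.21.4.15: 17→(17−3)÷1=14=n, 8→(8−3)÷1=5=e, 24→(24−3)÷1=21=u, 23→(23−3)÷1=20=t, 21→(21−3)÷1=18=r, 4→(4−3)÷1=1=a, 15→(15−3)÷1=12=l.

neutral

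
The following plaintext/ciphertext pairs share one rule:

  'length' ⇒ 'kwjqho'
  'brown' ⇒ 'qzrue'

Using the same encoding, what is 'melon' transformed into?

The word is reversed, then every letter is shifted forward by 3.
Applying it to melon: reverse → nolem; then shift: n+3=q, o+3=r, l+3=o, e+3=h, m+3=p.

qrohp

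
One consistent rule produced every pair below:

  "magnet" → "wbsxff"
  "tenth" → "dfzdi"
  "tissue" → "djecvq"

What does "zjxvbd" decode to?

Shifts by position in magnet: pos 0: m→w (+10), pos 1: a→b (+1), pos 2: g→s (+12), pos 3: n→x (+10), pos 4: e→f (+1), pos 5: t→f (+12) — repeating every 3. It's a Vigenère-style cipher with numeric key [10,1,12]: position i shifts by key[i mod 3].
Decoding zjxvbd: z−10=p, j−1=i, x−12=l, v−10=l, b−1=a, d−12=r.

pillar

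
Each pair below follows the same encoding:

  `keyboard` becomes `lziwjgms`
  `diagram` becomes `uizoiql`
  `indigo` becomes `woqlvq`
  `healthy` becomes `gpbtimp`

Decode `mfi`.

The output letters match the input read backwards, each shifted +8: keyboard reversed is draobyek. Read the word backwards and shift each letter +8.
Undoing it on mfi: shift back: m−8=e, f−8=x, i−8=a → exa; then reverse → axe.

axe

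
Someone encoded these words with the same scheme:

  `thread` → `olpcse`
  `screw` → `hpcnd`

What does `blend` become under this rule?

oypwm

The output letters match the input read backwards, each shifted +11: thread reversed is daerht. Read the word backwards and shift each letter +11.
Applying it to blend: reverse → dnelb; then shift: d+11=o, n+11=y, e+11=p, l+11=w, b+11=m.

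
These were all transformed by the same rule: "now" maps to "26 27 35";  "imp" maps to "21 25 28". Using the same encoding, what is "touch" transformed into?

32 27 33 15 20

n is letter #14 and maps to 26: an offset of 12. Letters become their 1-based position plus 12 (so a→13, b→14, …).
On touch: t=20→32, o=15→27, u=21→33, c=3→15, h=8→20.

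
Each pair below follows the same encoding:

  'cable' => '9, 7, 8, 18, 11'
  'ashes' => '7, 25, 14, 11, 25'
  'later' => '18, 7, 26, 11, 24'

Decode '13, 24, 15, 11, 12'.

grief

c is letter #3 and maps to 9: an offset of 6. The number is (letter's place in the alphabet, a=1) + 6.
Undoing it on 13, 24, 15, 11, 12: 13→(13−6)÷1=7=g, 24→(24−6)÷1=18=r, 15→(15−6)÷1=9=i, 11→(11−6)÷1=5=e, 12→(12−6)÷1=6=f.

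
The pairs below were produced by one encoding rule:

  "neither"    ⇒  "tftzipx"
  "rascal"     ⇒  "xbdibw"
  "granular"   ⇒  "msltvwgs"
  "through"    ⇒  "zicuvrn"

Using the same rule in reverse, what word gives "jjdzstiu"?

district

Shifts by position in neither: pos 0: n→t (+6), pos 1: e→f (+1), pos 2: i→t (+11), pos 3: t→z (+6), pos 4: h→i (+1), pos 5: e→p (+11) — repeating every 3. A repeating key of period 3 is used — shifts +6, +1, +11 over and over.
Decoding jjdzstiu: j−6=d, j−1=i, d−11=s, z−6=t, s−1=r, t−11=i, i−6=c, u−1=t.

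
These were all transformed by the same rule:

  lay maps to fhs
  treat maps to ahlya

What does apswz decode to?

The output letters match the input read backwards, each shifted +7: lay reversed is yal. The word is reversed, then every letter is shifted forward by 7.
Decoding apswz: shift back: a−7=t, p−7=i, s−7=l, w−7=p, z−7=s → tilps; then reverse → split.

split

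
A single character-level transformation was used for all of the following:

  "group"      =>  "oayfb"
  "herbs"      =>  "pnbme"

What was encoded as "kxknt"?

coach

In group: g→o is +8, r→a is +9, o→y is +10, u→f is +11 — the shift increases by 1 each position. Letter i (0-indexed) is shifted by i+8, so successive shifts are 8, 9, 10, ….
Undoing it on kxknt: k−8=c, x−9=o, k−10=a, n−11=c, t−12=h.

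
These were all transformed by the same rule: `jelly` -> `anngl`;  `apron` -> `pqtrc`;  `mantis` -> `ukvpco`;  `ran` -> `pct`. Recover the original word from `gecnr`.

The output letters match the input read backwards, each shifted +2: jelly reversed is yllej. The word is reversed, then every letter is shifted forward by 2.
Undoing it on gecnr: shift back: g−2=e, e−2=c, c−2=a, n−2=l, r−2=p → ecalp; then reverse → place.

place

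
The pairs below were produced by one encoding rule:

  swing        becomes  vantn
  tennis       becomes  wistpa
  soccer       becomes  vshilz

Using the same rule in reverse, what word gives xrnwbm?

In swing: s→v is +3, w→a is +4, i→n is +5, n→t is +6 — the shift increases by 1 each position. Each letter shifts forward by (position + 3), i.e. 3, 4, 5, … — the shift grows by one for each successive letter.
Reversing it on xrnwbm: x−3=u, r−4=n, n−5=i, w−6=q, b−7=u, m−8=e.

unique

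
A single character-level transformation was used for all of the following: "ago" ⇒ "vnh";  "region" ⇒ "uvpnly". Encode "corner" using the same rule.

The output letters match the input read backwards, each shifted +7: ago reversed is oga. Read the word backwards and shift each letter +7.
For corner: reverse → renroc; then shift: r+7=y, e+7=l, n+7=u, r+7=y, o+7=v, c+7=j.

yluyvj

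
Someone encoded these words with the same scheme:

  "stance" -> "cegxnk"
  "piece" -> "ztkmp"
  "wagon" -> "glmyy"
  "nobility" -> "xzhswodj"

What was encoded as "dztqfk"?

Shifts by position in stance: pos 0: s→c (+10), pos 1: t→e (+11), pos 2: a→g (+6), pos 3: n→x (+10), pos 4: c→n (+11), pos 5: e→k (+6) — repeating every 3. The shifts repeat in a cycle of length 3: positions 0,1,… shift by +10, +11, +6, then the pattern repeats.
Undoing it on dztqfk: d−10=t, z−11=o, t−6=n, q−10=g, f−11=u, k−6=e.

tongue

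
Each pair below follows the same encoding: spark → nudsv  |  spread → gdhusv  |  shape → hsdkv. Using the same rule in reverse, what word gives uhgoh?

Read the word backwards and shift each letter +3.
Reversing it on uhgoh: shift back: u−3=r, h−3=e, g−3=d, o−3=l, h−3=e → redle; then reverse → elder.

elder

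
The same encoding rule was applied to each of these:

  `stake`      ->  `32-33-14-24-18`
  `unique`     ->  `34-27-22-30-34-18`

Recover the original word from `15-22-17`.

bid

s is letter #19 and maps to 32: an offset of 13. Each letter is replaced by its alphabet position (a=1..z=26) + 13.
Undoing it on 15-22-17: 15→(15−13)÷1=2=b, 22→(22−13)÷1=9=i, 17→(17−13)÷1=4=d.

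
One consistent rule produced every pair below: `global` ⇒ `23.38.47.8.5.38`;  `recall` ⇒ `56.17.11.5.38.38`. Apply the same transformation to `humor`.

g(#7)→23 and l(#12)→38: differences scale by 3, so n = 3·pos + 2. With a=1..z=26, the number is 3·pos + 2.
On humor: h=8→26, u=21→65, m=13→41, o=15→47, r=18→56.

26.65.41.47.56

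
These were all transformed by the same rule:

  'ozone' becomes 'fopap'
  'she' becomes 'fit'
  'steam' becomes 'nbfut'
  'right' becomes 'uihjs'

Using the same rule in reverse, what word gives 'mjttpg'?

fossil

The output letters match the input read backwards, each shifted +1: ozone reversed is enozo. The word is reversed, then every letter is shifted forward by 1.
Decoding mjttpg: shift back: m−1=l, j−1=i, t−1=s, t−1=s, p−1=o, g−1=f → lissof; then reverse → fossil.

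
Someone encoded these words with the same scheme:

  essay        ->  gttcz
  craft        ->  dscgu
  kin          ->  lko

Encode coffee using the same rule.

dqgggg

The shift depends on letter class: consonant s→t is +1, but vowel e→g is +2. The rule splits by letter class: vowels +2, consonants +1.
Applying it to coffee: c(cons)+1=d, o(vowel)+2=q, f(cons)+1=g, f(cons)+1=g, e(vowel)+2=g, e(vowel)+2=g.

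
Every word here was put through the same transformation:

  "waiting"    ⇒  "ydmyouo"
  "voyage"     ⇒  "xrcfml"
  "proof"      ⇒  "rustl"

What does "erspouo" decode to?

cooking

In waiting: w→y is +2, a→d is +3, i→m is +4, t→y is +5 — the shift increases by 1 each position. The shift increases by 1 at each position, starting from +2: 2, 3, 4, ….
Reversing it on erspouo: e−2=c, r−3=o, s−4=o, p−5=k, o−6=i, u−7=n, o−8=g.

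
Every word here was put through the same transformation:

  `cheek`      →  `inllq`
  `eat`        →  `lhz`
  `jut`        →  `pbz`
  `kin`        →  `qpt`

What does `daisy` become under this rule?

The shift depends on letter class: consonant c→i is +6, but vowel e→l is +7. Two shifts are in play — +7 for a/e/i/o/u, +6 for every other letter.
On daisy: d(cons)+6=j, a(vowel)+7=h, i(vowel)+7=p, s(cons)+6=y, y(cons)+6=e.

jhpye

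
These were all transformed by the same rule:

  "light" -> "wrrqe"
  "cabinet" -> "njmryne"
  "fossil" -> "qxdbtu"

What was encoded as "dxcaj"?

sorry

Shifts by position in light: pos 0: l→w (+11), pos 1: i→r (+9), pos 2: g→r (+11), pos 3: h→q (+9) — repeating every 2. It's a Vigenère-style cipher with numeric key [11,9]: position i shifts by key[i mod 2].
Reversing it on dxcaj: d−11=s, x−9=o, c−11=r, a−9=r, j−11=y.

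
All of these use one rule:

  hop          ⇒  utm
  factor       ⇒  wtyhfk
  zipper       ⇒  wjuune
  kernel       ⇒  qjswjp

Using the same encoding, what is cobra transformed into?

Two steps: reverse the string, then apply a Caesar shift of +5.
Applying it to cobra: reverse → arboc; then shift: a+5=f, r+5=w, b+5=g, o+5=t, c+5=h.

fwgth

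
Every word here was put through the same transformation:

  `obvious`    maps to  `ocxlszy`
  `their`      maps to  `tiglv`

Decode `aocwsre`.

Each letter shifts forward by its position index (0, 1, 2, …) — the shift grows by one for each successive letter.
Reversing it on aocwsre: a−0=a, o−1=n, c−2=a, w−3=t, s−4=o, r−5=m, e−6=y.

anatomy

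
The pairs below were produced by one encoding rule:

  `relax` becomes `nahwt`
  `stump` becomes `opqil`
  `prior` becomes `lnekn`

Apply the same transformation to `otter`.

Compare letters: r→n is +22, e→a is +22, l→h is +22 — a constant shift. Every letter moves 22 places later in the alphabet, wrapping around z→a.
Applying it to otter: o+22=k, t+22=p, t+22=p, e+22=a, r+22=n.

kppan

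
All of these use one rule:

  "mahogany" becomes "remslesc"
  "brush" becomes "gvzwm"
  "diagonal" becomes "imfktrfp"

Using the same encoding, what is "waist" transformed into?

Shifts by position in mahogany: pos 0: m→r (+5), pos 1: a→e (+4), pos 2: h→m (+5), pos 3: o→s (+4) — repeating every 2. The shifts repeat in a cycle of length 2: positions 0,1,… shift by +5, +4, then the pattern repeats.
For waist: w+5=b, a+4=e, i+5=n, s+4=w, t+5=y.

benwy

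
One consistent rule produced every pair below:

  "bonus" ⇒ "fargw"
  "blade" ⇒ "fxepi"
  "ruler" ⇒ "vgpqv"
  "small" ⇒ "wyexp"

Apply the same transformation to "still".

A repeating key of period 2 is used — shifts +4, +12 over and over.
On still: s+4=w, t+12=f, i+4=m, l+12=x, l+4=p.

wfmxp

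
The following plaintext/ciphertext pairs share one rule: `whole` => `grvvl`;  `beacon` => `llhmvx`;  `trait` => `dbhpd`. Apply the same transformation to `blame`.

lvhwl

The shift depends on letter class: consonant w→g is +10, but vowel o→v is +7. Two shifts are in play — +7 for a/e/i/o/u, +10 for every other letter.
On blame: b(cons)+10=l, l(cons)+10=v, a(vowel)+7=h, m(cons)+10=w, e(vowel)+7=l.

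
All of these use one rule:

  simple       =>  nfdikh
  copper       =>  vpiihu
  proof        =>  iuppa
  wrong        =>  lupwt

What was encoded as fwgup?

s(18)→n(13) and i(8)→f(5) fit y≡19x+9 (mod 26); the inverse of 19 mod 26 is 11. Treating letters as 0–25, the rule is x ↦ 19x + 9 (mod 26).
Reversing it on fwgup: f(5)→11·(5−9)≡8=i; w(22)→11·(22−9)≡13=n; g(6)→11·(6−9)≡19=t; u(20)→11·(20−9)≡17=r; p(15)→11·(15−9)≡14=o (all mod 26).

intro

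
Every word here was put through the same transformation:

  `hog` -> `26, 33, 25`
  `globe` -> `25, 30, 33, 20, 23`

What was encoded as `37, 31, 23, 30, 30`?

smell

h is letter #8 and maps to 26: an offset of 18. The number is (letter's place in the alphabet, a=1) + 18.
Undoing it on 37, 31, 23, 30, 30: 37→(37−18)÷1=19=s, 31→(31−18)÷1=13=m, 23→(23−18)÷1=5=e, 30→(30−18)÷1=12=l, 30→(30−18)÷1=12=l.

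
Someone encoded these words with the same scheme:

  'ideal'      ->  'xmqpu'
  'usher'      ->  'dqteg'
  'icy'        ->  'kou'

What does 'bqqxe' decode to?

sleep

The output letters match the input read backwards, each shifted +12: ideal reversed is laedi. Read the word backwards and shift each letter +12.
Decoding bqqxe: shift back: b−12=p, q−12=e, q−12=e, x−12=l, e−12=s → peels; then reverse → sleep.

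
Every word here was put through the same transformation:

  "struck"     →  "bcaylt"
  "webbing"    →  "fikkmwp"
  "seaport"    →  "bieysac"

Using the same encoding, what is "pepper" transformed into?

The shift depends on letter class: consonant s→b is +9, but vowel u→y is +4. Two shifts are in play — +4 for a/e/i/o/u, +9 for every other letter.
On pepper: p(cons)+9=y, e(vowel)+4=i, p(cons)+9=y, p(cons)+9=y, e(vowel)+4=i, r(cons)+9=a.

yiyyia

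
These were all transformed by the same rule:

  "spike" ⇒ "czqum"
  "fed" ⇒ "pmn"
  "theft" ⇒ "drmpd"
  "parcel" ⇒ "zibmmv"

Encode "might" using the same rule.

wqqrd

The shift depends on letter class: consonant s→c is +10, but vowel i→q is +8. The rule splits by letter class: vowels +8, consonants +10.
For might: m(cons)+10=w, i(vowel)+8=q, g(cons)+10=q, h(cons)+10=r, t(cons)+10=d.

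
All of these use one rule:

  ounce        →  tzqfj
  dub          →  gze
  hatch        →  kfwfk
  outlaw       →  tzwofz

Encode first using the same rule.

Vowels shift forward by 5 and consonants shift forward by 3.
On first: f(cons)+3=i, i(vowel)+5=n, r(cons)+3=u, s(cons)+3=v, t(cons)+3=w.

inuvw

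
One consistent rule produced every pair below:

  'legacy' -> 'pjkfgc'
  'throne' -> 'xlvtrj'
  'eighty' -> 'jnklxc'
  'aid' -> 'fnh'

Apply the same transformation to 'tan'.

The shift depends on letter class: consonant l→p is +4, but vowel e→j is +5. Vowels shift forward by 5 and consonants shift forward by 4.
For tan: t(cons)+4=x, a(vowel)+5=f, n(cons)+4=r.

xfr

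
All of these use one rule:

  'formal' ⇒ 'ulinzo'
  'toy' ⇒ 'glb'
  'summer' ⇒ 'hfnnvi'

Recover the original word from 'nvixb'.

Each letter is replaced by its mirror in the alphabet: a↔z, b↔y, c↔x, and so on (the Atbash cipher).
Undoing it on nvixb: n↔m, v↔e, i↔r, x↔c, b↔y.

mercy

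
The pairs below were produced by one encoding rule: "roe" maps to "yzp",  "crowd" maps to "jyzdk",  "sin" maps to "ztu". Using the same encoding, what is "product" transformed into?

wyzkfja

The shift depends on letter class: consonant r→y is +7, but vowel o→z is +11. Vowels shift forward by 11 and consonants shift forward by 7.
On product: p(cons)+7=w, r(cons)+7=y, o(vowel)+11=z, d(cons)+7=k, u(vowel)+11=f, c(cons)+7=j, t(cons)+7=a.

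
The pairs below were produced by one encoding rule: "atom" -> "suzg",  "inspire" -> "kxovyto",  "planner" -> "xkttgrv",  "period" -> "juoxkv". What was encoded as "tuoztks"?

The word is reversed, then every letter is shifted forward by 6.
Undoing it on tuoztks: shift back: t−6=n, u−6=o, o−6=i, z−6=t, t−6=n, k−6=e, s−6=m → noitnem; then reverse → mention.

mention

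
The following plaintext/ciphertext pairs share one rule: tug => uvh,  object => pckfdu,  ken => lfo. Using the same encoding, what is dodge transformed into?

epehf

Compare letters: t→u is +1, u→v is +1, g→h is +1 — a constant shift. Every letter moves 1 place later in the alphabet, wrapping around z→a.
Applying it to dodge: d+1=e, o+1=p, d+1=e, g+1=h, e+1=f.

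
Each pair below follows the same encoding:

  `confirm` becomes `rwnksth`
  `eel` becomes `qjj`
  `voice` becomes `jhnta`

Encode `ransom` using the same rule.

The output letters match the input read backwards, each shifted +5: confirm reversed is mrifnoc. The word is reversed, then every letter is shifted forward by 5.
Applying it to ransom: reverse → mosnar; then shift: m+5=r, o+5=t, s+5=x, n+5=s, a+5=f, r+5=w.

rtxsfw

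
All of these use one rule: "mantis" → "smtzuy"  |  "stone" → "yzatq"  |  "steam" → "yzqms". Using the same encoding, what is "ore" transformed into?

The shift depends on letter class: consonant m→s is +6, but vowel a→m is +12. Two shifts are in play — +12 for a/e/i/o/u, +6 for every other letter.
For ore: o(vowel)+12=a, r(cons)+6=x, e(vowel)+12=q.

axq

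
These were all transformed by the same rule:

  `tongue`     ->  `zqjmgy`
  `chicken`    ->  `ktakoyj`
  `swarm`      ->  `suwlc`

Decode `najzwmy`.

t(19)→z(25) and o(14)→q(16) fit y≡7x+22 (mod 26); the inverse of 7 mod 26 is 15. This is an affine cipher: with a=0,…,z=25, each position x becomes (7x+22) mod 26.
Reversing it on najzwmy: n(13)→15·(13−22)≡21=v; a(0)→15·(0−22)≡8=i; j(9)→15·(9−22)≡13=n; z(25)→15·(25−22)≡19=t; w(22)→15·(22−22)≡0=a; m(12)→15·(12−22)≡6=g; y(24)→15·(24−22)≡4=e (all mod 26).

vintage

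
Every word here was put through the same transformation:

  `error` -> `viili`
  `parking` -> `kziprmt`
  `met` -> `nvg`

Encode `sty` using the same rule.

hgb

Each pair mirrors across the alphabet (e↔v, r↔i, r↔i): positions sum to 25. Each letter is replaced by its mirror in the alphabet: a↔z, b↔y, c↔x, and so on (the Atbash cipher).
For sty: s↔h, t↔g, y↔b.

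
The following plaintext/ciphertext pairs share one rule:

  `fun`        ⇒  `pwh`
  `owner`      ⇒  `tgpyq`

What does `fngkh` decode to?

field

The output letters match the input read backwards, each shifted +2: fun reversed is nuf. Read the word backwards and shift each letter +2.
Undoing it on fngkh: shift back: f−2=d, n−2=l, g−2=e, k−2=i, h−2=f → dleif; then reverse → field.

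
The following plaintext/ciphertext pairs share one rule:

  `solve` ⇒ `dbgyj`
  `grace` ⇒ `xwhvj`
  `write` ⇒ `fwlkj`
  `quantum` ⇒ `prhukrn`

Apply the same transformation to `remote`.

s(18)→d(3) and o(14)→b(1) fit y≡7x+7 (mod 26); the inverse of 7 mod 26 is 15. Each letter's alphabet position (a=0..z=25) is mapped through 7·x+7 mod 26 — an affine cipher.
On remote: r(17)→7·17+7≡22=w; e(4)→7·4+7≡9=j; m(12)→7·12+7≡13=n; o(14)→7·14+7≡1=b; t(19)→7·19+7≡10=k; e(4)→7·4+7≡9=j (all mod 26).

wjnbkj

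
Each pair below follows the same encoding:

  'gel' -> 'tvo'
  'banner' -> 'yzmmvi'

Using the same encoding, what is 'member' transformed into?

nvnyvi

Each pair mirrors across the alphabet (g↔t, e↔v, l↔o): positions sum to 25. This is the alphabet-reversal cipher (Atbash): a becomes z, b becomes y, etc.
For member: m↔n, e↔v, m↔n, b↔y, e↔v, r↔i.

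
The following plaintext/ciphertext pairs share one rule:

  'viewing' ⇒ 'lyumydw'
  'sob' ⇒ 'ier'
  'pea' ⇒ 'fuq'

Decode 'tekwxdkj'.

doughnut

Compare letters: v→l is +16, i→y is +16, e→u is +16 — a constant shift. This is a Caesar cipher with shift 16.
Reversing it on tekwxdkj: t−16=d, e−16=o, k−16=u, w−16=g, x−16=h, d−16=n, k−16=u, j−16=t.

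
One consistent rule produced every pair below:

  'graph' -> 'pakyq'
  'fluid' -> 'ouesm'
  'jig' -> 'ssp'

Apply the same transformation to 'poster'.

Two shifts are in play — +10 for a/e/i/o/u, +9 for every other letter.
For poster: p(cons)+9=y, o(vowel)+10=y, s(cons)+9=b, t(cons)+9=c, e(vowel)+10=o, r(cons)+9=a.

yybcoa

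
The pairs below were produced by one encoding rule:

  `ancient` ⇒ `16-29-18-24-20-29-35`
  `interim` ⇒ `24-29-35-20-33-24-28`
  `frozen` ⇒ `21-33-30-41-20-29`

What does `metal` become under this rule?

28-20-35-16-27

Each letter is replaced by its alphabet position (a=1..z=26) + 15.
Applying it to metal: m=13→28, e=5→20, t=20→35, a=1→16, l=12→27.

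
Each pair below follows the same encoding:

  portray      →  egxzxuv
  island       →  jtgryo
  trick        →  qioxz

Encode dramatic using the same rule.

iozgsgxj

The output letters match the input read backwards, each shifted +6: portray reversed is yartrop. Read the word backwards and shift each letter +6.
For dramatic: reverse → citamard; then shift: c+6=i, i+6=o, t+6=z, a+6=g, m+6=s, a+6=g, r+6=x, d+6=j.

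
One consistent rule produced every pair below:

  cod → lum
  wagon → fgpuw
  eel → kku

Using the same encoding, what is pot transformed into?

Two shifts are in play — +6 for a/e/i/o/u, +9 for every other letter.
Applying it to pot: p(cons)+9=y, o(vowel)+6=u, t(cons)+9=c.

yuc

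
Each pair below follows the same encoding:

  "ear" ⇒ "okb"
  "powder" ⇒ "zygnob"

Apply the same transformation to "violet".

It's a constant shift of +10 (ROT10).
Applying it to violet: v+10=f, i+10=s, o+10=y, l+10=v, e+10=o, t+10=d.

fsyvod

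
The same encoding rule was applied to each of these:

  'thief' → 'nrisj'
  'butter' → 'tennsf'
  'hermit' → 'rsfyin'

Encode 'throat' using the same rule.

t(19)→n(13) and h(7)→r(17) fit y≡17x+2 (mod 26); the inverse of 17 mod 26 is 23. This is an affine cipher: with a=0,…,z=25, each position x becomes (17x+2) mod 26.
On throat: t(19)→17·19+2≡13=n; h(7)→17·7+2≡17=r; r(17)→17·17+2≡5=f; o(14)→17·14+2≡6=g; a(0)→17·0+2≡2=c; t(19)→17·19+2≡13=n (all mod 26).

nrfgcn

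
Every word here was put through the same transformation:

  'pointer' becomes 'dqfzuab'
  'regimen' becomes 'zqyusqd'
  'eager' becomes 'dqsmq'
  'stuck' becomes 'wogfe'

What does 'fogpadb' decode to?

product

The word is reversed, then every letter is shifted forward by 12.
Undoing it on fogpadb: shift back: f−12=t, o−12=c, g−12=u, p−12=d, a−12=o, d−12=r, b−12=p → tcudorp; then reverse → product.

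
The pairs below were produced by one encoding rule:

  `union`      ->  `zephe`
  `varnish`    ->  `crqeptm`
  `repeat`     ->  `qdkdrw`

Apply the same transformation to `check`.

xmdxv

u(20)→z(25) and n(13)→e(4) fit y≡3x+17 (mod 26); the inverse of 3 mod 26 is 9. Treating letters as 0–25, the rule is x ↦ 3x + 17 (mod 26).
For check: c(2)→3·2+17≡23=x; h(7)→3·7+17≡12=m; e(4)→3·4+17≡3=d; c(2)→3·2+17≡23=x; k(10)→3·10+17≡21=v (all mod 26).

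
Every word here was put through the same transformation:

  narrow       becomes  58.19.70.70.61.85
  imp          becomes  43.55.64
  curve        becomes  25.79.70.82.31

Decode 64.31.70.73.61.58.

person

With a=1..z=26, the number is 3·pos + 16.
Decoding 64.31.70.73.61.58: 64→(64−16)÷3=16=p, 31→(31−16)÷3=5=e, 70→(70−16)÷3=18=r, 73→(73−16)÷3=19=s, 61→(61−16)÷3=15=o, 58→(58−16)÷3=14=n.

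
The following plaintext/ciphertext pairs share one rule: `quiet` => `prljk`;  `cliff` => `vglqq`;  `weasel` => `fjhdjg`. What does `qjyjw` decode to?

fever

q(16)→p(15) and u(20)→r(17) fit y≡7x+7 (mod 26); the inverse of 7 mod 26 is 15. This is an affine cipher: with a=0,…,z=25, each position x becomes (7x+7) mod 26.
Undoing it on qjyjw: q(16)→15·(16−7)≡5=f; j(9)→15·(9−7)≡4=e; y(24)→15·(24−7)≡21=v; j(9)→15·(9−7)≡4=e; w(22)→15·(22−7)≡17=r (all mod 26).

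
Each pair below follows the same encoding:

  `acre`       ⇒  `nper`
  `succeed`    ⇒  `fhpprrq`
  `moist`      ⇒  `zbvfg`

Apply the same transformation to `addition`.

nqqvgvba

Compare letters: a→n is +13, c→p is +13, r→e is +13 — a constant shift. Every letter moves 13 places later in the alphabet, wrapping around z→a.
For addition: a+13=n, d+13=q, d+13=q, i+13=v, t+13=g, i+13=v, o+13=b, n+13=a.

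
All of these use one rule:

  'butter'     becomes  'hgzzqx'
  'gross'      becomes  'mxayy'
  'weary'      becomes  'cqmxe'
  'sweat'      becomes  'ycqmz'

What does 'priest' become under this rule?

The shift depends on letter class: consonant b→h is +6, but vowel u→g is +12. Two shifts are in play — +12 for a/e/i/o/u, +6 for every other letter.
On priest: p(cons)+6=v, r(cons)+6=x, i(vowel)+12=u, e(vowel)+12=q, s(cons)+6=y, t(cons)+6=z.

vxuqyz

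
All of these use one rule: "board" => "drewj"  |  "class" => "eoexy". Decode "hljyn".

fifth

In board: b→d is +2, o→r is +3, a→e is +4, r→w is +5 — the shift increases by 1 each position. Letter i (0-indexed) is shifted by i+2, so successive shifts are 2, 3, 4, ….
Decoding hljyn: h−2=f, l−3=i, j−4=f, y−5=t, n−6=h.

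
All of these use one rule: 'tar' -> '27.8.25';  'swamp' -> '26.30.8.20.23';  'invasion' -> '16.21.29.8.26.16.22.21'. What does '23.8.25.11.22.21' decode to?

The number is (letter's place in the alphabet, a=1) + 7.
Decoding 23.8.25.11.22.21: 23→(23−7)÷1=16=p, 8→(8−7)÷1=1=a, 25→(25−7)÷1=18=r, 11→(11−7)÷1=4=d, 22→(22−7)÷1=15=o, 21→(21−7)÷1=14=n.

pardon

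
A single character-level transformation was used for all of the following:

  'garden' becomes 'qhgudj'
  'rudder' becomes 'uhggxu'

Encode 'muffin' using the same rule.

qliixp

The output letters match the input read backwards, each shifted +3: garden reversed is nedrag. The word is reversed, then every letter is shifted forward by 3.
On muffin: reverse → niffum; then shift: n+3=q, i+3=l, f+3=i, f+3=i, u+3=x, m+3=p.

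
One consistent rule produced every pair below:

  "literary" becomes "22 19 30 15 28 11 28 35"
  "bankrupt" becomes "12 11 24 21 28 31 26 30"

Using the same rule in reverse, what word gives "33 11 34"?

l is letter #12 and maps to 22: an offset of 10. Each letter is replaced by its alphabet position (a=1..z=26) + 10.
Decoding 33 11 34: 33→(33−10)÷1=23=w, 11→(11−10)÷1=1=a, 34→(34−10)÷1=24=x.

wax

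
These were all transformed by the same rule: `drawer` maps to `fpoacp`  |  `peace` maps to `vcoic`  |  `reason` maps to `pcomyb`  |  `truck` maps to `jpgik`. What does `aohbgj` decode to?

Each letter's alphabet position (a=0..z=25) is mapped through 23·x+14 mod 26 — an affine cipher.
Undoing it on aohbgj: a(0)→17·(0−14)≡22=w; o(14)→17·(14−14)≡0=a; h(7)→17·(7−14)≡11=l; b(1)→17·(1−14)≡13=n; g(6)→17·(6−14)≡20=u; j(9)→17·(9−14)≡19=t (all mod 26).

walnut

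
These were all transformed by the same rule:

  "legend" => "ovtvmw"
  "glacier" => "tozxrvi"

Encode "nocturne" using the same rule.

mlxgfimv

Each pair mirrors across the alphabet (l↔o, e↔v, g↔t): positions sum to 25. Letters are reflected about the middle of the alphabet (position → 25−position): Atbash.
For nocturne: n↔m, o↔l, c↔x, t↔g, u↔f, r↔i, n↔m, e↔v.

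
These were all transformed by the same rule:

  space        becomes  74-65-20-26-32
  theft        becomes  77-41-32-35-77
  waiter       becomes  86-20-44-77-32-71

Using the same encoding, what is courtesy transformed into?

s(#19)→74 and p(#16)→65: differences scale by 3, so n = 3·pos + 17. Each letter becomes 3×(its alphabet position, a=1..z=26) + 17.
On courtesy: c=3→26, o=15→62, u=21→80, r=18→71, t=20→77, e=5→32, s=19→74, y=25→92.

26-62-80-71-77-32-74-92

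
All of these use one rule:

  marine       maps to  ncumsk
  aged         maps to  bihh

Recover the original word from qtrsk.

proof

In marine: m→n is +1, a→c is +2, r→u is +3, i→m is +4 — the shift increases by 1 each position. Each letter shifts forward by (position + 1), i.e. 1, 2, 3, … — the shift grows by one for each successive letter.
Reversing it on qtrsk: q−1=p, t−2=r, r−3=o, s−4=o, k−5=f.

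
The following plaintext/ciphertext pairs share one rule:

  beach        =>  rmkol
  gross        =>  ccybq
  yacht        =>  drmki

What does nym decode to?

The output letters match the input read backwards, each shifted +10: beach reversed is hcaeb. Two steps: reverse the string, then apply a Caesar shift of +10.
Reversing it on nym: shift back: n−10=d, y−10=o, m−10=c → doc; then reverse → cod.

cod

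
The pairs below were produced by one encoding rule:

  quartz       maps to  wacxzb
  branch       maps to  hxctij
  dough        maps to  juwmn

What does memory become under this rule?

skouxa

Shifts by position in quartz: pos 0: q→w (+6), pos 1: u→a (+6), pos 2: a→c (+2), pos 3: r→x (+6), pos 4: t→z (+6), pos 5: z→b (+2) — repeating every 3. It's a Vigenère-style cipher with numeric key [6,6,2]: position i shifts by key[i mod 3].
On memory: m+6=s, e+6=k, m+2=o, o+6=u, r+6=x, y+2=a.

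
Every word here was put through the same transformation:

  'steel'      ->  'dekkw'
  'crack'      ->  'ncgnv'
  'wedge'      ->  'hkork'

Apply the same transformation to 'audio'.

gaoou

The rule splits by letter class: vowels +6, consonants +11.
On audio: a(vowel)+6=g, u(vowel)+6=a, d(cons)+11=o, i(vowel)+6=o, o(vowel)+6=u.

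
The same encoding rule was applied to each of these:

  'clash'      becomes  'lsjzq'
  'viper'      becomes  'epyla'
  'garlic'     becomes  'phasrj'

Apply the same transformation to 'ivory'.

rcxyh

Shifts by position in clash: pos 0: c→l (+9), pos 1: l→s (+7), pos 2: a→j (+9), pos 3: s→z (+7) — repeating every 2. It's a Vigenère-style cipher with numeric key [9,7]: position i shifts by key[i mod 2].
Applying it to ivory: i+9=r, v+7=c, o+9=x, r+7=y, y+9=h.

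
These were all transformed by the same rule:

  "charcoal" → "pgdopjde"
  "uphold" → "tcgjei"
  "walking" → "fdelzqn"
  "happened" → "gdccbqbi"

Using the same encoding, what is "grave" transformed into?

c(2)→p(15) and h(7)→g(6) fit y≡19x+3 (mod 26); the inverse of 19 mod 26 is 11. This is an affine cipher: with a=0,…,z=25, each position x becomes (19x+3) mod 26.
For grave: g(6)→19·6+3≡13=n; r(17)→19·17+3≡14=o; a(0)→19·0+3≡3=d; v(21)→19·21+3≡12=m; e(4)→19·4+3≡1=b (all mod 26).

nodmb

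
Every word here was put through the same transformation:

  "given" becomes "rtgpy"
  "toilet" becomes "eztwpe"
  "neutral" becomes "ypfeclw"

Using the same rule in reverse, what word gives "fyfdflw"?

Compare letters: g→r is +11, i→t is +11, v→g is +11 — a constant shift. This is a Caesar cipher with shift 11.
Undoing it on fyfdflw: f−11=u, y−11=n, f−11=u, d−11=s, f−11=u, l−11=a, w−11=l.

unusual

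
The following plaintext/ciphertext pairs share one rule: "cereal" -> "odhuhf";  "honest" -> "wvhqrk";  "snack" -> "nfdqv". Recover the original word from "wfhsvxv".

suspect

The word is reversed, then every letter is shifted forward by 3.
Undoing it on wfhsvxv: shift back: w−3=t, f−3=c, h−3=e, s−3=p, v−3=s, x−3=u, v−3=s → tcepsus; then reverse → suspect.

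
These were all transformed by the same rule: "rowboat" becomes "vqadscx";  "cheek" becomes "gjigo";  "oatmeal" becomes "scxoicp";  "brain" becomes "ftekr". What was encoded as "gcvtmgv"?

Shifts by position in rowboat: pos 0: r→v (+4), pos 1: o→q (+2), pos 2: w→a (+4), pos 3: b→d (+2) — repeating every 2. A repeating key of period 2 is used — shifts +4, +2 over and over.
Undoing it on gcvtmgv: g−4=c, c−2=a, v−4=r, t−2=r, m−4=i, g−2=e, v−4=r.

carrier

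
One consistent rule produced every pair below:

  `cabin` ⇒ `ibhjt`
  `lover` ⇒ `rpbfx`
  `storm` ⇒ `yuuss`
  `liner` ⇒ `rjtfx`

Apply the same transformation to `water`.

Shifts by position in cabin: pos 0: c→i (+6), pos 1: a→b (+1), pos 2: b→h (+6), pos 3: i→j (+1) — repeating every 2. The shifts repeat in a cycle of length 2: positions 0,1,… shift by +6, +1, then the pattern repeats.
Applying it to water: w+6=c, a+1=b, t+6=z, e+1=f, r+6=x.

cbzfx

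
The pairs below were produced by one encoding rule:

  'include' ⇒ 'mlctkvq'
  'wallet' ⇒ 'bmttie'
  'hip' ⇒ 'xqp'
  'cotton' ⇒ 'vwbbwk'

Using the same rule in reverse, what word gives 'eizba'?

straw

The output letters match the input read backwards, each shifted +8: include reversed is edulcni. Read the word backwards and shift each letter +8.
Undoing it on eizba: shift back: e−8=w, i−8=a, z−8=r, b−8=t, a−8=s → warts; then reverse → straw.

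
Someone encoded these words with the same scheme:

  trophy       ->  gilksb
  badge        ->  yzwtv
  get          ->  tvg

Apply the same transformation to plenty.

Each pair mirrors across the alphabet (t↔g, r↔i, o↔l): positions sum to 25. Each letter is replaced by its mirror in the alphabet: a↔z, b↔y, c↔x, and so on (the Atbash cipher).
Applying it to plenty: p↔k, l↔o, e↔v, n↔m, t↔g, y↔b.

kovmgb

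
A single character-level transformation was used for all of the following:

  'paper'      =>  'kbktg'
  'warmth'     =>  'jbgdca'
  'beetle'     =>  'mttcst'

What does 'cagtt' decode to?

p(15)→k(10) and a(0)→b(1) fit y≡11x+1 (mod 26); the inverse of 11 mod 26 is 19. Treating letters as 0–25, the rule is x ↦ 11x + 1 (mod 26).
Decoding cagtt: c(2)→19·(2−1)≡19=t; a(0)→19·(0−1)≡7=h; g(6)→19·(6−1)≡17=r; t(19)→19·(19−1)≡4=e; t(19)→19·(19−1)≡4=e (all mod 26).

three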